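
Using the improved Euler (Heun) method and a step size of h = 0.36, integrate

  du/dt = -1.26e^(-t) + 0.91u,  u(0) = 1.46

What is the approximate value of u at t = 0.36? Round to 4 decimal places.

Heun: k1 = f(t_n, u_n); k2 = f(t_n + h, u_n + h·k1); u_{n+1} = u_n + (h/2)·(k1 + k2).
t=0.000000, u=1.460000:
  k1 = f(0.000000, 1.460000) = 0.068600
  k2 = f(0.360000, 1.484696) = 0.472001
  u ← 1.460000 + (0.36/2)·(0.068600 + 0.472001) = 1.557308
u(0.36) ≈ 1.5573

1.5573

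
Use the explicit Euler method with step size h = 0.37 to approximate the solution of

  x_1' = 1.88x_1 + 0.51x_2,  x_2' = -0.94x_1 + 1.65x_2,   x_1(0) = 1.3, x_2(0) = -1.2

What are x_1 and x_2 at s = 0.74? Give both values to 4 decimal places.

2.9036, -4.5285

Euler on (x_1,x_2): x_1_{n+1} = x_1_n + h·x_1', x_2_{n+1} = x_2_n + h·x_2'.
0.000000: (1.300000, -1.200000); f=(1.832000, -3.202000) → (1.977840, -2.384740)
0.370000: (1.977840, -2.384740); f=(2.502122, -5.793991) → (2.903625, -4.528517)
(x_1(0.74), x_2(0.74)) ≈ (2.9036, -4.5285)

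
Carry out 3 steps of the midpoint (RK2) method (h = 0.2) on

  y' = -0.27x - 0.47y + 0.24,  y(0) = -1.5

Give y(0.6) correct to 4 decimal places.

Midpoint: k1 = f(x_n, y_n); k2 = f(x_n + h/2, y_n + (h/2)·k1); y_{n+1} = y_n + h·k2.
x=0.000000, y=-1.500000:
  k1 = f(0.000000, -1.500000) = 0.945000
  k2 = f(0.100000, -1.405500) = 0.873585
  y ← -1.500000 + 0.2·0.873585 = -1.325283
x=0.200000, y=-1.325283:
  k1 = f(0.200000, -1.325283) = 0.808883
  k2 = f(0.300000, -1.244395) = 0.743866
  y ← -1.325283 + 0.2·0.743866 = -1.176510
x=0.400000, y=-1.176510:
  k1 = f(0.400000, -1.176510) = 0.684960
  k2 = f(0.500000, -1.108014) = 0.625767
  y ← -1.176510 + 0.2·0.625767 = -1.051357
y(0.6) ≈ -1.0514

-1.0514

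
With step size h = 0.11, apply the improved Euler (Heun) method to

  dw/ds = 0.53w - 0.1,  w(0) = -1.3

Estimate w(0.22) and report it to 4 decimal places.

-1.4840

Heun: k1 = f(s_n, w_n); k2 = f(s_n + h, w_n + h·k1); w_{n+1} = w_n + (h/2)·(k1 + k2).
s=0.000000, w=-1.300000:
  k1 = f(0.000000, -1.300000) = -0.789000
  k2 = f(0.110000, -1.386790) = -0.834999
  w ← -1.300000 + (0.11/2)·(-0.789000 + (-0.834999)) = -1.389320
s=0.110000, w=-1.389320:
  k1 = f(0.110000, -1.389320) = -0.836340
  k2 = f(0.220000, -1.481317) = -0.885098
  w ← -1.389320 + (0.11/2)·(-0.836340 + (-0.885098)) = -1.483999
w(0.22) ≈ -1.4840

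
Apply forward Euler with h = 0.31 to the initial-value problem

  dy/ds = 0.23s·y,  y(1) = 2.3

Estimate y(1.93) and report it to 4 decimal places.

3.0053

Euler: y_{n+1} = y_n + h·f(s_n, y_n).
s=1.000000, y=2.300000: f=0.529000 → y ← 2.300000 + 0.31·0.529000 = 2.463990
s=1.310000, y=2.463990: f=0.742400 → y ← 2.463990 + 0.31·0.742400 = 2.694134
s=1.620000, y=2.694134: f=1.003834 → y ← 2.694134 + 0.31·1.003834 = 3.005323
y(1.93) ≈ 3.0053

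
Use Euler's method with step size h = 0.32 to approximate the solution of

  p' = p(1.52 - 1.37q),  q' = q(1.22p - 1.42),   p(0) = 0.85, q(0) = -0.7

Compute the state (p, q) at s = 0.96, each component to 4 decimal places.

Euler on (p,q): p_{n+1} = p_n + h·p', q_{n+1} = q_n + h·q'.
0.000000: (0.850000, -0.700000); f=(2.107150, 0.268100) → (1.524288, -0.614208)
0.320000: (1.524288, -0.614208); f=(3.599553, -0.270025) → (2.676145, -0.700616)
0.640000: (2.676145, -0.700616); f=(6.636422, -1.292564) → (4.799800, -1.114237)
(p(0.96), q(0.96)) ≈ (4.7998, -1.1142)

4.7998, -1.1142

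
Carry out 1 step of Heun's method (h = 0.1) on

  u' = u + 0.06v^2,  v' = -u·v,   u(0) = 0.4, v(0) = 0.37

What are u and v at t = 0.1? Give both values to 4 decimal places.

0.4428, 0.3548

Heun on (u,v): k1 = f(t_n, state_n); k2 = f(t_n + h, state_n + h·k1); state_{n+1} = state_n + (h/2)·(k1 + k2).
0.000000: (0.400000, 0.370000)
  k1 = (0.408214, -0.148000)
  predictor → (0.440821, 0.355200)
  k2 = (0.448391, -0.156580)
  → (0.442830, 0.354771)
(u(0.1), v(0.1)) ≈ (0.4428, 0.3548)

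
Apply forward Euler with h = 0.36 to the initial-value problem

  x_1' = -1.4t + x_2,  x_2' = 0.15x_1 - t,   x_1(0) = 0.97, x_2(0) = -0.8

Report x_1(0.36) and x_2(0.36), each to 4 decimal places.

0.6820, -0.7476

Euler on (x_1,x_2): x_1_{n+1} = x_1_n + h·x_1', x_2_{n+1} = x_2_n + h·x_2'.
0.000000: (0.970000, -0.800000); f=(-0.800000, 0.145500) → (0.682000, -0.747620)
(x_1(0.36), x_2(0.36)) ≈ (0.6820, -0.7476)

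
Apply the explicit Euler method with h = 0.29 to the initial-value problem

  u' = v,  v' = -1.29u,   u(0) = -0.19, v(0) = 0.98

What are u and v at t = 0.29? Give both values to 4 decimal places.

0.0942, 1.0511

Euler on (u,v): u_{n+1} = u_n + h·u', v_{n+1} = v_n + h·v'.
0.000000: (-0.190000, 0.980000); f=(0.980000, 0.245100) → (0.094200, 1.051079)
(u(0.29), v(0.29)) ≈ (0.0942, 1.0511)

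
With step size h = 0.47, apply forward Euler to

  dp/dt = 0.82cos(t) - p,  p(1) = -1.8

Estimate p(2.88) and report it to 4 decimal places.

Euler: p_{n+1} = p_n + h·f(t_n, p_n).
t=1.000000, p=-1.800000: f=2.243048 → p ← -1.800000 + 0.47·2.243048 = -0.745767
t=1.470000, p=-0.745767: f=0.828281 → p ← -0.745767 + 0.47·0.828281 = -0.356476
t=1.940000, p=-0.356476: f=0.060560 → p ← -0.356476 + 0.47·0.060560 = -0.328012
t=2.410000, p=-0.328012: f=-0.282159 → p ← -0.328012 + 0.47·(-0.282159) = -0.460627
p(2.88) ≈ -0.4606

-0.4606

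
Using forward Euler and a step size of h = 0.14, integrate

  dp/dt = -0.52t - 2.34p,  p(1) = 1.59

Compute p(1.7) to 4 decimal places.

-0.0468

Euler: p_{n+1} = p_n + h·f(t_n, p_n).
t=1.000000, p=1.590000: f=-4.240600 → p ← 1.590000 + 0.14·(-4.240600) = 0.996316
t=1.140000, p=0.996316: f=-2.924179 → p ← 0.996316 + 0.14·(-2.924179) = 0.586931
t=1.280000, p=0.586931: f=-2.039018 → p ← 0.586931 + 0.14·(-2.039018) = 0.301468
t=1.420000, p=0.301468: f=-1.443836 → p ← 0.301468 + 0.14·(-1.443836) = 0.099331
t=1.560000, p=0.099331: f=-1.043635 → p ← 0.099331 + 0.14·(-1.043635) = -0.046778
p(1.7) ≈ -0.0468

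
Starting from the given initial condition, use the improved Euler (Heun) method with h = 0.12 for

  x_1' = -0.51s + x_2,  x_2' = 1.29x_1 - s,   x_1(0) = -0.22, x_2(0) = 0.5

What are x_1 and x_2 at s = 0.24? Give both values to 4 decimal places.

Heun on (x_1,x_2): k1 = f(s_n, state_n); k2 = f(s_n + h, state_n + h·k1); state_{n+1} = state_n + (h/2)·(k1 + k2).
0.000000: (-0.220000, 0.500000)
  k1 = (0.500000, -0.283800)
  predictor → (-0.160000, 0.465944)
  k2 = (0.404744, -0.326400)
  → (-0.165715, 0.463388)
0.120000: (-0.165715, 0.463388)
  k1 = (0.402188, -0.333773)
  predictor → (-0.117453, 0.423335)
  k2 = (0.300935, -0.391514)
  → (-0.123528, 0.419871)
(x_1(0.24), x_2(0.24)) ≈ (-0.1235, 0.4199)

-0.1235, 0.4199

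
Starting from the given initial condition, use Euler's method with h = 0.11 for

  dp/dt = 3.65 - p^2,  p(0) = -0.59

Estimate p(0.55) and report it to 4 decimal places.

1.2391

Euler: p_{n+1} = p_n + h·f(t_n, p_n).
t=0.000000, p=-0.590000: f=3.301900 → p ← -0.590000 + 0.11·3.301900 = -0.226791
t=0.110000, p=-0.226791: f=3.598566 → p ← -0.226791 + 0.11·3.598566 = 0.169051
t=0.220000, p=0.169051: f=3.621422 → p ← 0.169051 + 0.11·3.621422 = 0.567408
t=0.330000, p=0.567408: f=3.328049 → p ← 0.567408 + 0.11·3.328049 = 0.933493
t=0.440000, p=0.933493: f=2.778591 → p ← 0.933493 + 0.11·2.778591 = 1.239138
p(0.55) ≈ 1.2391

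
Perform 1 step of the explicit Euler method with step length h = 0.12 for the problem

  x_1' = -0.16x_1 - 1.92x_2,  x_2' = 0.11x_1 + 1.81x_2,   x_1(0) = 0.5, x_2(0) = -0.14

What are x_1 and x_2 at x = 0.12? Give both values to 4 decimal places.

Euler on (x_1,x_2): x_1_{n+1} = x_1_n + h·x_1', x_2_{n+1} = x_2_n + h·x_2'.
0.000000: (0.500000, -0.140000); f=(0.188800, -0.198400) → (0.522656, -0.163808)
(x_1(0.12), x_2(0.12)) ≈ (0.5227, -0.1638)

0.5227, -0.1638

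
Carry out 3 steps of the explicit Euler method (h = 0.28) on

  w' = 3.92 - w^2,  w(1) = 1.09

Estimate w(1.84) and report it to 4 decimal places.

1.9789

Euler: w_{n+1} = w_n + h·f(x_n, w_n).
x=1.000000, w=1.090000: f=2.731900 → w ← 1.090000 + 0.28·2.731900 = 1.854932
x=1.280000, w=1.854932: f=0.479227 → w ← 1.854932 + 0.28·0.479227 = 1.989116
x=1.560000, w=1.989116: f=-0.036581 → w ← 1.989116 + 0.28·(-0.036581) = 1.978873
w(1.84) ≈ 1.9789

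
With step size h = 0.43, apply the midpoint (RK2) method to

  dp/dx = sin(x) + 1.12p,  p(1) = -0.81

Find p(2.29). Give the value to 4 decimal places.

-0.7270

Midpoint: k1 = f(x_n, p_n); k2 = f(x_n + h/2, p_n + (h/2)·k1); p_{n+1} = p_n + h·k2.
x=1.000000, p=-0.810000:
  k1 = f(1.000000, -0.810000) = -0.065729
  k2 = f(1.215000, -0.824132) = 0.014342
  p ← -0.810000 + 0.43·0.014342 = -0.803833
x=1.430000, p=-0.803833:
  k1 = f(1.430000, -0.803833) = 0.089812
  k2 = f(1.645000, -0.784524) = 0.118582
  p ← -0.803833 + 0.43·0.118582 = -0.752843
x=1.860000, p=-0.752843:
  k1 = f(1.860000, -0.752843) = 0.115287
  k2 = f(2.075000, -0.728056) = 0.060137
  p ← -0.752843 + 0.43·0.060137 = -0.726984
p(2.29) ≈ -0.7270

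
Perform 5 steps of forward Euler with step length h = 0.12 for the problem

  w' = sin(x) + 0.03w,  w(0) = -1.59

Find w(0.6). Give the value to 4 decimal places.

Euler: w_{n+1} = w_n + h·f(x_n, w_n).
x=0.000000, w=-1.590000: f=-0.047700 → w ← -1.590000 + 0.12·(-0.047700) = -1.595724
x=0.120000, w=-1.595724: f=0.071840 → w ← -1.595724 + 0.12·0.071840 = -1.587103
x=0.240000, w=-1.587103: f=0.190090 → w ← -1.587103 + 0.12·0.190090 = -1.564292
x=0.360000, w=-1.564292: f=0.305345 → w ← -1.564292 + 0.12·0.305345 = -1.527651
x=0.480000, w=-1.527651: f=0.415950 → w ← -1.527651 + 0.12·0.415950 = -1.477737
w(0.6) ≈ -1.4777

-1.4777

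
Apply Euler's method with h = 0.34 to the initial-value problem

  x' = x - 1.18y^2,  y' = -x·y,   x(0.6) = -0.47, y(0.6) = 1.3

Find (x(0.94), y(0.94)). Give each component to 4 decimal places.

-1.3078, 1.5077

Euler on (x,y): x_{n+1} = x_n + h·x', y_{n+1} = y_n + h·y'.
0.600000: (-0.470000, 1.300000); f=(-2.464200, 0.611000) → (-1.307828, 1.507740)
(x(0.94), y(0.94)) ≈ (-1.3078, 1.5077)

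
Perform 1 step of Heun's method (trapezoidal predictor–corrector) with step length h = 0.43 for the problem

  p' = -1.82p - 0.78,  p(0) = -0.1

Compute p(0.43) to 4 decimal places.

Heun: k1 = f(t_n, p_n); k2 = f(t_n + h, p_n + h·k1); p_{n+1} = p_n + (h/2)·(k1 + k2).
t=0.000000, p=-0.100000:
  k1 = f(0.000000, -0.100000) = -0.598000
  k2 = f(0.430000, -0.357140) = -0.130005
  p ← -0.100000 + (0.43/2)·(-0.598000 + (-0.130005)) = -0.256521
p(0.43) ≈ -0.2565

-0.2565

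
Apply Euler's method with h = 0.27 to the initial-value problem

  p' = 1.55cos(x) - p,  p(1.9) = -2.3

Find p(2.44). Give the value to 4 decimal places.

Euler: p_{n+1} = p_n + h·f(x_n, p_n).
x=1.900000, p=-2.300000: f=1.798901 → p ← -2.300000 + 0.27·1.798901 = -1.814297
x=2.170000, p=-1.814297: f=0.940120 → p ← -1.814297 + 0.27·0.940120 = -1.560464
p(2.44) ≈ -1.5605

-1.5605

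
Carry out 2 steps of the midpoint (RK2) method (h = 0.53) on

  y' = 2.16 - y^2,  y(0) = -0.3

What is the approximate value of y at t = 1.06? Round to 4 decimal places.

Midpoint: k1 = f(t_n, y_n); k2 = f(t_n + h/2, y_n + (h/2)·k1); y_{n+1} = y_n + h·k2.
t=0.000000, y=-0.300000:
  k1 = f(0.000000, -0.300000) = 2.070000
  k2 = f(0.265000, 0.248550) = 2.098223
  y ← -0.300000 + 0.53·2.098223 = 0.812058
t=0.530000, y=0.812058:
  k1 = f(0.530000, 0.812058) = 1.500562
  k2 = f(0.795000, 1.209707) = 0.696609
  y ← 0.812058 + 0.53·0.696609 = 1.181261
y(1.06) ≈ 1.1813

1.1813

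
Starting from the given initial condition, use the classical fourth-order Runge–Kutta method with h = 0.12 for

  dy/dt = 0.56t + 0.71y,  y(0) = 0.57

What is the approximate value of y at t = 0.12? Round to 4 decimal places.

0.6248

RK4: k1 = f(t_n, y_n); k2 = f(t_n + h/2, y_n + (h/2)·k1); k3 = f(t_n + h/2, y_n + (h/2)·k2); k4 = f(t_n + h, y_n + h·k3); y_{n+1} = y_n + (h/6)·(k1 + 2k2 + 2k3 + k4).
t=0.000000, y=0.570000:
  k1 = f(0.000000, 0.570000) = 0.404700
  k2 = f(0.060000, 0.594282) = 0.455540
  k3 = f(0.060000, 0.597332) = 0.457706
  k4 = f(0.120000, 0.624925) = 0.510897
  y ← 0.570000 + (0.12/6)·(k1 + 2k2 + 2k3 + k4) = 0.624842
y(0.12) ≈ 0.6248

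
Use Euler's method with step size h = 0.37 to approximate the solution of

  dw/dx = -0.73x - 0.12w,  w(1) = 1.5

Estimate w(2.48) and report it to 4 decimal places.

Euler: w_{n+1} = w_n + h·f(x_n, w_n).
x=1.000000, w=1.500000: f=-0.910000 → w ← 1.500000 + 0.37·(-0.910000) = 1.163300
x=1.370000, w=1.163300: f=-1.139696 → w ← 1.163300 + 0.37·(-1.139696) = 0.741612
x=1.740000, w=0.741612: f=-1.359193 → w ← 0.741612 + 0.37·(-1.359193) = 0.238711
x=2.110000, w=0.238711: f=-1.568945 → w ← 0.238711 + 0.37·(-1.568945) = -0.341799
w(2.48) ≈ -0.3418

-0.3418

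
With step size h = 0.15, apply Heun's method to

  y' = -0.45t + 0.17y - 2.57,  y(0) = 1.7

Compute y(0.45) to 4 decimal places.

Heun: k1 = f(t_n, y_n); k2 = f(t_n + h, y_n + h·k1); y_{n+1} = y_n + (h/2)·(k1 + k2).
t=0.000000, y=1.700000:
  k1 = f(0.000000, 1.700000) = -2.281000
  k2 = f(0.150000, 1.357850) = -2.406665
  y ← 1.700000 + (0.15/2)·(-2.281000 + (-2.406665)) = 1.348425
t=0.150000, y=1.348425:
  k1 = f(0.150000, 1.348425) = -2.408268
  k2 = f(0.300000, 0.987185) = -2.537179
  y ← 1.348425 + (0.15/2)·(-2.408268 + (-2.537179)) = 0.977517
t=0.300000, y=0.977517:
  k1 = f(0.300000, 0.977517) = -2.538822
  k2 = f(0.450000, 0.596693) = -2.671062
  y ← 0.977517 + (0.15/2)·(-2.538822 + (-2.671062)) = 0.586775
y(0.45) ≈ 0.5868

0.5868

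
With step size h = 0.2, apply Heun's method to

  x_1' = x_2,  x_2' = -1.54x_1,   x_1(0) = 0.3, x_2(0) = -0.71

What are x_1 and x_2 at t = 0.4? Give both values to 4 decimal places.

-0.0119, -0.8023

Heun on (x_1,x_2): k1 = f(t_n, state_n); k2 = f(t_n + h, state_n + h·k1); state_{n+1} = state_n + (h/2)·(k1 + k2).
0.000000: (0.300000, -0.710000)
  k1 = (-0.710000, -0.462000)
  predictor → (0.158000, -0.802400)
  k2 = (-0.802400, -0.243320)
  → (0.148760, -0.780532)
0.200000: (0.148760, -0.780532)
  k1 = (-0.780532, -0.229090)
  predictor → (-0.007346, -0.826350)
  k2 = (-0.826350, 0.011313)
  → (-0.011928, -0.802310)
(x_1(0.4), x_2(0.4)) ≈ (-0.0119, -0.8023)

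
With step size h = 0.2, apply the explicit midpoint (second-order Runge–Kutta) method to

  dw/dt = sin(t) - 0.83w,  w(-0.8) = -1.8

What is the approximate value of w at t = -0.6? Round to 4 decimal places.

-1.6429

Midpoint: k1 = f(t_n, w_n); k2 = f(t_n + h/2, w_n + (h/2)·k1); w_{n+1} = w_n + h·k2.
t=-0.800000, w=-1.800000:
  k1 = f(-0.800000, -1.800000) = 0.776644
  k2 = f(-0.700000, -1.722336) = 0.785321
  w ← -1.800000 + 0.2·0.785321 = -1.642936
w(-0.6) ≈ -1.6429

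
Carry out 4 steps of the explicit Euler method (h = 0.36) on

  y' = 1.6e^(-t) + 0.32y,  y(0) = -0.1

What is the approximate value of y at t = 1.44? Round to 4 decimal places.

Euler: y_{n+1} = y_n + h·f(t_n, y_n).
t=0.000000, y=-0.100000: f=1.568000 → y ← -0.100000 + 0.36·1.568000 = 0.464480
t=0.360000, y=0.464480: f=1.264916 → y ← 0.464480 + 0.36·1.264916 = 0.919850
t=0.720000, y=0.919850: f=1.073156 → y ← 0.919850 + 0.36·1.073156 = 1.306186
t=1.080000, y=1.306186: f=0.961332 → y ← 1.306186 + 0.36·0.961332 = 1.652265
y(1.44) ≈ 1.6523

1.6523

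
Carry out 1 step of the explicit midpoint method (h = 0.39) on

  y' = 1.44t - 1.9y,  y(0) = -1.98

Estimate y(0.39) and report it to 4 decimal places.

Midpoint: k1 = f(t_n, y_n); k2 = f(t_n + h/2, y_n + (h/2)·k1); y_{n+1} = y_n + h·k2.
t=0.000000, y=-1.980000:
  k1 = f(0.000000, -1.980000) = 3.762000
  k2 = f(0.195000, -1.246410) = 2.648979
  y ← -1.980000 + 0.39·2.648979 = -0.946898
y(0.39) ≈ -0.9469

-0.9469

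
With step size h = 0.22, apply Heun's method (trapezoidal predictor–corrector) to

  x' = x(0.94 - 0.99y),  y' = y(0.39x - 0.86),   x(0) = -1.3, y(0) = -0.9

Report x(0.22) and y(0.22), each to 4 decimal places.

-1.8754, -0.6559

Heun on (x,y): k1 = f(t_n, state_n); k2 = f(t_n + h, state_n + h·k1); state_{n+1} = state_n + (h/2)·(k1 + k2).
0.000000: (-1.300000, -0.900000)
  k1 = (-2.380300, 1.230300)
  predictor → (-1.823666, -0.629334)
  k2 = (-2.850464, 0.988828)
  → (-1.875384, -0.655896)
(x(0.22), y(0.22)) ≈ (-1.8754, -0.6559)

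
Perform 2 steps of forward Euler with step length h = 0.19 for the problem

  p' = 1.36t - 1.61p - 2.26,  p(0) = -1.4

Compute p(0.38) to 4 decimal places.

-1.3528

Euler: p_{n+1} = p_n + h·f(t_n, p_n).
t=0.000000, p=-1.400000: f=-0.006000 → p ← -1.400000 + 0.19·(-0.006000) = -1.401140
t=0.190000, p=-1.401140: f=0.254235 → p ← -1.401140 + 0.19·0.254235 = -1.352835
p(0.38) ≈ -1.3528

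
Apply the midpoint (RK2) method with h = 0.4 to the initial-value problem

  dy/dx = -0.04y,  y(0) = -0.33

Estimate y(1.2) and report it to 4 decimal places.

Midpoint: k1 = f(x_n, y_n); k2 = f(x_n + h/2, y_n + (h/2)·k1); y_{n+1} = y_n + h·k2.
x=0.000000, y=-0.330000:
  k1 = f(0.000000, -0.330000) = 0.013200
  k2 = f(0.200000, -0.327360) = 0.013094
  y ← -0.330000 + 0.4·0.013094 = -0.324762
x=0.400000, y=-0.324762:
  k1 = f(0.400000, -0.324762) = 0.012990
  k2 = f(0.600000, -0.322164) = 0.012887
  y ← -0.324762 + 0.4·0.012887 = -0.319608
x=0.800000, y=-0.319608:
  k1 = f(0.800000, -0.319608) = 0.012784
  k2 = f(1.000000, -0.317051) = 0.012682
  y ← -0.319608 + 0.4·0.012682 = -0.314535
y(1.2) ≈ -0.3145

-0.3145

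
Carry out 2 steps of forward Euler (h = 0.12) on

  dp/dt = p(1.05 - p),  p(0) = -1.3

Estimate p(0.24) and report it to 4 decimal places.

-2.2099

Euler: p_{n+1} = p_n + h·f(t_n, p_n).
t=0.000000, p=-1.300000: f=-3.055000 → p ← -1.300000 + 0.12·(-3.055000) = -1.666600
t=0.120000, p=-1.666600: f=-4.527486 → p ← -1.666600 + 0.12·(-4.527486) = -2.209898
p(0.24) ≈ -2.2099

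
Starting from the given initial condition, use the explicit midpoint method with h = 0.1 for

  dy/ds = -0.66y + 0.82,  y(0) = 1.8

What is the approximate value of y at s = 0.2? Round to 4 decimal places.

Midpoint: k1 = f(s_n, y_n); k2 = f(s_n + h/2, y_n + (h/2)·k1); y_{n+1} = y_n + h·k2.
s=0.000000, y=1.800000:
  k1 = f(0.000000, 1.800000) = -0.368000
  k2 = f(0.050000, 1.781600) = -0.355856
  y ← 1.800000 + 0.1·(-0.355856) = 1.764414
s=0.100000, y=1.764414:
  k1 = f(0.100000, 1.764414) = -0.344514
  k2 = f(0.150000, 1.747189) = -0.333145
  y ← 1.764414 + 0.1·(-0.333145) = 1.731100
y(0.2) ≈ 1.7311

1.7311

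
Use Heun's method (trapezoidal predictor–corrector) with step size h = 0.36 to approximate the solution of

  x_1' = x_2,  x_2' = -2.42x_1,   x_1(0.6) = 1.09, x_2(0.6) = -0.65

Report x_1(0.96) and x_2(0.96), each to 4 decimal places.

Heun on (x_1,x_2): k1 = f(x_n, state_n); k2 = f(x_n + h, state_n + h·k1); state_{n+1} = state_n + (h/2)·(k1 + k2).
0.600000: (1.090000, -0.650000)
  k1 = (-0.650000, -2.637800)
  predictor → (0.856000, -1.599608)
  k2 = (-1.599608, -2.071520)
  → (0.685071, -1.497678)
(x_1(0.96), x_2(0.96)) ≈ (0.6851, -1.4977)

0.6851, -1.4977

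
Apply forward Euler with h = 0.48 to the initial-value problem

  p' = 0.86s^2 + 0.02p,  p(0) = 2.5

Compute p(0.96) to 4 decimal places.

2.6433

Euler: p_{n+1} = p_n + h·f(s_n, p_n).
s=0.000000, p=2.500000: f=0.050000 → p ← 2.500000 + 0.48·0.050000 = 2.524000
s=0.480000, p=2.524000: f=0.248624 → p ← 2.524000 + 0.48·0.248624 = 2.643340
p(0.96) ≈ 2.6433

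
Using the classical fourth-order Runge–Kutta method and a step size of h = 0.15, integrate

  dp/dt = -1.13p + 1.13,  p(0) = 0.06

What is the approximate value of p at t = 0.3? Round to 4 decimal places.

RK4: k1 = f(t_n, p_n); k2 = f(t_n + h/2, p_n + (h/2)·k1); k3 = f(t_n + h/2, p_n + (h/2)·k2); k4 = f(t_n + h, p_n + h·k3); p_{n+1} = p_n + (h/6)·(k1 + 2k2 + 2k3 + k4).
t=0.000000, p=0.060000:
  k1 = f(0.000000, 0.060000) = 1.062200
  k2 = f(0.075000, 0.139665) = 0.972179
  k3 = f(0.075000, 0.132913) = 0.979808
  k4 = f(0.150000, 0.206971) = 0.896123
  p ← 0.060000 + (0.15/6)·(k1 + 2k2 + 2k3 + k4) = 0.206557
t=0.150000, p=0.206557:
  k1 = f(0.150000, 0.206557) = 0.896590
  k2 = f(0.225000, 0.273802) = 0.820604
  k3 = f(0.225000, 0.268103) = 0.827044
  k4 = f(0.300000, 0.330614) = 0.756406
  p ← 0.206557 + (0.15/6)·(k1 + 2k2 + 2k3 + k4) = 0.330265
p(0.3) ≈ 0.3303

0.3303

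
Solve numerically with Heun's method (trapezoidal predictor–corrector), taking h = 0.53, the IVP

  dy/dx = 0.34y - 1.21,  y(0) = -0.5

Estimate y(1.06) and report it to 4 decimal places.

Heun: k1 = f(x_n, y_n); k2 = f(x_n + h, y_n + h·k1); y_{n+1} = y_n + (h/2)·(k1 + k2).
x=0.000000, y=-0.500000:
  k1 = f(0.000000, -0.500000) = -1.380000
  k2 = f(0.530000, -1.231400) = -1.628676
  y ← -0.500000 + (0.53/2)·(-1.380000 + (-1.628676)) = -1.297299
x=0.530000, y=-1.297299:
  k1 = f(0.530000, -1.297299) = -1.651082
  k2 = f(1.060000, -2.172372) = -1.948607
  y ← -1.297299 + (0.53/2)·(-1.651082 + (-1.948607)) = -2.251217
y(1.06) ≈ -2.2512

-2.2512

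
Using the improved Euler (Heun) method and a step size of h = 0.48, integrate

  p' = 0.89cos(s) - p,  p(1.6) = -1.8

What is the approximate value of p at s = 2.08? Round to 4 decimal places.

-1.2507

Heun: k1 = f(s_n, p_n); k2 = f(s_n + h, p_n + h·k1); p_{n+1} = p_n + (h/2)·(k1 + k2).
s=1.600000, p=-1.800000:
  k1 = f(1.600000, -1.800000) = 1.774012
  k2 = f(2.080000, -0.948474) = 0.514615
  p ← -1.800000 + (0.48/2)·(1.774012 + 0.514615) = -1.250729
p(2.08) ≈ -1.2507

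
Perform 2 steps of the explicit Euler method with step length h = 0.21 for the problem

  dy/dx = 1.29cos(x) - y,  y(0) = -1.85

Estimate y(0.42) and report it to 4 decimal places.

Euler: y_{n+1} = y_n + h·f(x_n, y_n).
x=0.000000, y=-1.850000: f=3.140000 → y ← -1.850000 + 0.21·3.140000 = -1.190600
x=0.210000, y=-1.190600: f=2.452260 → y ← -1.190600 + 0.21·2.452260 = -0.675625
y(0.42) ≈ -0.6756

-0.6756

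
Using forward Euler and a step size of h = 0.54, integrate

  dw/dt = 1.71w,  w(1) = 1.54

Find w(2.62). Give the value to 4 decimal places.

10.9580

Euler: w_{n+1} = w_n + h·f(t_n, w_n).
t=1.000000, w=1.540000: f=2.633400 → w ← 1.540000 + 0.54·2.633400 = 2.962036
t=1.540000, w=2.962036: f=5.065082 → w ← 2.962036 + 0.54·5.065082 = 5.697180
t=2.080000, w=5.697180: f=9.742178 → w ← 5.697180 + 0.54·9.742178 = 10.957956
w(2.62) ≈ 10.9580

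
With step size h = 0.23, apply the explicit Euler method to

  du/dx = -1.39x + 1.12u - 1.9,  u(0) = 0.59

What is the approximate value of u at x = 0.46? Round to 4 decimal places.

-0.1270

Euler: u_{n+1} = u_n + h·f(x_n, u_n).
x=0.000000, u=0.590000: f=-1.239200 → u ← 0.590000 + 0.23·(-1.239200) = 0.304984
x=0.230000, u=0.304984: f=-1.878118 → u ← 0.304984 + 0.23·(-1.878118) = -0.126983
u(0.46) ≈ -0.1270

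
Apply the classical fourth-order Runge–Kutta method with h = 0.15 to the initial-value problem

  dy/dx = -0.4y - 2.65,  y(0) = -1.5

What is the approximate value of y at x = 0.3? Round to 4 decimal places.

-2.0795

RK4: k1 = f(x_n, y_n); k2 = f(x_n + h/2, y_n + (h/2)·k1); k3 = f(x_n + h/2, y_n + (h/2)·k2); k4 = f(x_n + h, y_n + h·k3); y_{n+1} = y_n + (h/6)·(k1 + 2k2 + 2k3 + k4).
x=0.000000, y=-1.500000:
  k1 = f(0.000000, -1.500000) = -2.050000
  k2 = f(0.075000, -1.653750) = -1.988500
  k3 = f(0.075000, -1.649137) = -1.990345
  k4 = f(0.150000, -1.798552) = -1.930579
  y ← -1.500000 + (0.15/6)·(k1 + 2k2 + 2k3 + k4) = -1.798457
x=0.150000, y=-1.798457:
  k1 = f(0.150000, -1.798457) = -1.930617
  k2 = f(0.225000, -1.943253) = -1.872699
  k3 = f(0.225000, -1.938909) = -1.874436
  k4 = f(0.300000, -2.079622) = -1.818151
  y ← -1.798457 + (0.15/6)·(k1 + 2k2 + 2k3 + k4) = -2.079533
y(0.3) ≈ -2.0795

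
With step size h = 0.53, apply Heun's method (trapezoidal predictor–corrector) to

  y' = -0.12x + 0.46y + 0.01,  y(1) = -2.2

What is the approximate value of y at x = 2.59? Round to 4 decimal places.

-4.9882

Heun: k1 = f(x_n, y_n); k2 = f(x_n + h, y_n + h·k1); y_{n+1} = y_n + (h/2)·(k1 + k2).
x=1.000000, y=-2.200000:
  k1 = f(1.000000, -2.200000) = -1.122000
  k2 = f(1.530000, -2.794660) = -1.459144
  y ← -2.200000 + (0.53/2)·(-1.122000 + (-1.459144)) = -2.884003
x=1.530000, y=-2.884003:
  k1 = f(1.530000, -2.884003) = -1.500241
  k2 = f(2.060000, -3.679131) = -1.929600
  y ← -2.884003 + (0.53/2)·(-1.500241 + (-1.929600)) = -3.792911
x=2.060000, y=-3.792911:
  k1 = f(2.060000, -3.792911) = -1.981939
  k2 = f(2.590000, -4.843339) = -2.528736
  y ← -3.792911 + (0.53/2)·(-1.981939 + (-2.528736)) = -4.988240
y(2.59) ≈ -4.9882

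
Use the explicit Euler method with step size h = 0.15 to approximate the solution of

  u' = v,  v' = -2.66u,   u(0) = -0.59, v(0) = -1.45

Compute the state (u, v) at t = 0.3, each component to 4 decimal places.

-0.9897, -0.8924

Euler on (u,v): u_{n+1} = u_n + h·u', v_{n+1} = v_n + h·v'.
0.000000: (-0.590000, -1.450000); f=(-1.450000, 1.569400) → (-0.807500, -1.214590)
0.150000: (-0.807500, -1.214590); f=(-1.214590, 2.147950) → (-0.989688, -0.892397)
(u(0.3), v(0.3)) ≈ (-0.9897, -0.8924)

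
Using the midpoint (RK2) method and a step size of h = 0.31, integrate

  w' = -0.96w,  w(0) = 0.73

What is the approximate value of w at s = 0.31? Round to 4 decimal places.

0.5451

Midpoint: k1 = f(s_n, w_n); k2 = f(s_n + h/2, w_n + (h/2)·k1); w_{n+1} = w_n + h·k2.
s=0.000000, w=0.730000:
  k1 = f(0.000000, 0.730000) = -0.700800
  k2 = f(0.155000, 0.621376) = -0.596521
  w ← 0.730000 + 0.31·(-0.596521) = 0.545079
w(0.31) ≈ 0.5451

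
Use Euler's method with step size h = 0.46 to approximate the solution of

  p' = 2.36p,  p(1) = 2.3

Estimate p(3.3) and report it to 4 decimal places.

Euler: p_{n+1} = p_n + h·f(x_n, p_n).
x=1.000000, p=2.300000: f=5.428000 → p ← 2.300000 + 0.46·5.428000 = 4.796880
x=1.460000, p=4.796880: f=11.320637 → p ← 4.796880 + 0.46·11.320637 = 10.004373
x=1.920000, p=10.004373: f=23.610320 → p ← 10.004373 + 0.46·23.610320 = 20.865120
x=2.380000, p=20.865120: f=49.241684 → p ← 20.865120 + 0.46·49.241684 = 43.516295
x=2.840000, p=43.516295: f=102.698455 → p ← 43.516295 + 0.46·102.698455 = 90.757584
p(3.3) ≈ 90.7576

90.7576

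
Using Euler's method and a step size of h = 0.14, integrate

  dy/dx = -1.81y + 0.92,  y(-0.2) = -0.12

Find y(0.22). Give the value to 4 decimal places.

0.2468

Euler: y_{n+1} = y_n + h·f(x_n, y_n).
x=-0.200000, y=-0.120000: f=1.137200 → y ← -0.120000 + 0.14·1.137200 = 0.039208
x=-0.060000, y=0.039208: f=0.849034 → y ← 0.039208 + 0.14·0.849034 = 0.158073
x=0.080000, y=0.158073: f=0.633888 → y ← 0.158073 + 0.14·0.633888 = 0.246817
y(0.22) ≈ 0.2468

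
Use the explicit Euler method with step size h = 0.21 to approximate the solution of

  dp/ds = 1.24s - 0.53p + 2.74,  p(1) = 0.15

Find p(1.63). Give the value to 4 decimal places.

2.5019

Euler: p_{n+1} = p_n + h·f(s_n, p_n).
s=1.000000, p=0.150000: f=3.900500 → p ← 0.150000 + 0.21·3.900500 = 0.969105
s=1.210000, p=0.969105: f=3.726774 → p ← 0.969105 + 0.21·3.726774 = 1.751728
s=1.420000, p=1.751728: f=3.572384 → p ← 1.751728 + 0.21·3.572384 = 2.501928
p(1.63) ≈ 2.5019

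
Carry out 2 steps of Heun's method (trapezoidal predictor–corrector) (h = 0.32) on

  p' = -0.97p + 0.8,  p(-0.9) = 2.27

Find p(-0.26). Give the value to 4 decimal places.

Heun: k1 = f(x_n, p_n); k2 = f(x_n + h, p_n + h·k1); p_{n+1} = p_n + (h/2)·(k1 + k2).
x=-0.900000, p=2.270000:
  k1 = f(-0.900000, 2.270000) = -1.401900
  k2 = f(-0.580000, 1.821392) = -0.966750
  p ← 2.270000 + (0.32/2)·(-1.401900 + (-0.966750)) = 1.891016
x=-0.580000, p=1.891016:
  k1 = f(-0.580000, 1.891016) = -1.034285
  k2 = f(-0.260000, 1.560045) = -0.713243
  p ← 1.891016 + (0.32/2)·(-1.034285 + (-0.713243)) = 1.611411
p(-0.26) ≈ 1.6114

1.6114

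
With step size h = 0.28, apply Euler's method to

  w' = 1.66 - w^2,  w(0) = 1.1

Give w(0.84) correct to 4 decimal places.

1.2832

Euler: w_{n+1} = w_n + h·f(s_n, w_n).
s=0.000000, w=1.100000: f=0.450000 → w ← 1.100000 + 0.28·0.450000 = 1.226000
s=0.280000, w=1.226000: f=0.156924 → w ← 1.226000 + 0.28·0.156924 = 1.269939
s=0.560000, w=1.269939: f=0.047256 → w ← 1.269939 + 0.28·0.047256 = 1.283170
w(0.84) ≈ 1.2832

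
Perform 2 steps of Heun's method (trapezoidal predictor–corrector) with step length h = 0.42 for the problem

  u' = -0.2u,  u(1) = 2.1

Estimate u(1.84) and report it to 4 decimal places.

Heun: k1 = f(x_n, u_n); k2 = f(x_n + h, u_n + h·k1); u_{n+1} = u_n + (h/2)·(k1 + k2).
x=1.000000, u=2.100000:
  k1 = f(1.000000, 2.100000) = -0.420000
  k2 = f(1.420000, 1.923600) = -0.384720
  u ← 2.100000 + (0.42/2)·(-0.420000 + (-0.384720)) = 1.931009
x=1.420000, u=1.931009:
  k1 = f(1.420000, 1.931009) = -0.386202
  k2 = f(1.840000, 1.768804) = -0.353761
  u ← 1.931009 + (0.42/2)·(-0.386202 + (-0.353761)) = 1.775617
u(1.84) ≈ 1.7756

1.7756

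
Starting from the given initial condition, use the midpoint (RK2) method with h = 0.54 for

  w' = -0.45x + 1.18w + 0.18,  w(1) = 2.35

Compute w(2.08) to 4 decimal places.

7.0526

Midpoint: k1 = f(x_n, w_n); k2 = f(x_n + h/2, w_n + (h/2)·k1); w_{n+1} = w_n + h·k2.
x=1.000000, w=2.350000:
  k1 = f(1.000000, 2.350000) = 2.503000
  k2 = f(1.270000, 3.025810) = 3.178956
  w ← 2.350000 + 0.54·3.178956 = 4.066636
x=1.540000, w=4.066636:
  k1 = f(1.540000, 4.066636) = 4.285631
  k2 = f(1.810000, 5.223756) = 5.529533
  w ← 4.066636 + 0.54·5.529533 = 7.052584
w(2.08) ≈ 7.0526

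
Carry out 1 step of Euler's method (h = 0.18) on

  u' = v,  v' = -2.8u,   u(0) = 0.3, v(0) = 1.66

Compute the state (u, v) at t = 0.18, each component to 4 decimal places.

Euler on (u,v): u_{n+1} = u_n + h·u', v_{n+1} = v_n + h·v'.
0.000000: (0.300000, 1.660000); f=(1.660000, -0.840000) → (0.598800, 1.508800)
(u(0.18), v(0.18)) ≈ (0.5988, 1.5088)

0.5988, 1.5088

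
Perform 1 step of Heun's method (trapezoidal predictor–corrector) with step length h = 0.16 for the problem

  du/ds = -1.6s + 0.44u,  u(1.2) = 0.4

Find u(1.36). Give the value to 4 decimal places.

0.0907

Heun: k1 = f(s_n, u_n); k2 = f(s_n + h, u_n + h·k1); u_{n+1} = u_n + (h/2)·(k1 + k2).
s=1.200000, u=0.400000:
  k1 = f(1.200000, 0.400000) = -1.744000
  k2 = f(1.360000, 0.120960) = -2.122778
  u ← 0.400000 + (0.16/2)·(-1.744000 + (-2.122778)) = 0.090658
u(1.36) ≈ 0.0907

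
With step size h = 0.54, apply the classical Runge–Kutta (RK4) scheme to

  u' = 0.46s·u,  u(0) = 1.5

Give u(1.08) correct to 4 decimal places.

RK4: k1 = f(s_n, u_n); k2 = f(s_n + h/2, u_n + (h/2)·k1); k3 = f(s_n + h/2, u_n + (h/2)·k2); k4 = f(s_n + h, u_n + h·k3); u_{n+1} = u_n + (h/6)·(k1 + 2k2 + 2k3 + k4).
s=0.000000, u=1.500000:
  k1 = f(0.000000, 1.500000) = 0.000000
  k2 = f(0.270000, 1.500000) = 0.186300
  k3 = f(0.270000, 1.550301) = 0.192547
  k4 = f(0.540000, 1.603976) = 0.398428
  u ← 1.500000 + (0.54/6)·(k1 + 2k2 + 2k3 + k4) = 1.604051
s=0.540000, u=1.604051:
  k1 = f(0.540000, 1.604051) = 0.398446
  k2 = f(0.810000, 1.711632) = 0.637754
  k3 = f(0.810000, 1.776245) = 0.661829
  k4 = f(1.080000, 1.961439) = 0.974443
  u ← 1.604051 + (0.54/6)·(k1 + 2k2 + 2k3 + k4) = 1.961536
u(1.08) ≈ 1.9615

1.9615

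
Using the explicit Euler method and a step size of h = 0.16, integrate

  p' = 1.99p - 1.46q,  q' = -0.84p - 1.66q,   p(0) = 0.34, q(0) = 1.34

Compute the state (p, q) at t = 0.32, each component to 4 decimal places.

Euler on (p,q): p_{n+1} = p_n + h·p', q_{n+1} = q_n + h·q'.
0.000000: (0.340000, 1.340000); f=(-1.279800, -2.510000) → (0.135232, 0.938400)
0.160000: (0.135232, 0.938400); f=(-1.100952, -1.671339) → (-0.040920, 0.670986)
(p(0.32), q(0.32)) ≈ (-0.0409, 0.6710)

-0.0409, 0.6710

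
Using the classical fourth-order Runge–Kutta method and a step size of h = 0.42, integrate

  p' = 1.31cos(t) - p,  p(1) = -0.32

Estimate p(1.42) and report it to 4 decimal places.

RK4: k1 = f(t_n, p_n); k2 = f(t_n + h/2, p_n + (h/2)·k1); k3 = f(t_n + h/2, p_n + (h/2)·k2); k4 = f(t_n + h, p_n + h·k3); p_{n+1} = p_n + (h/6)·(k1 + 2k2 + 2k3 + k4).
t=1.000000, p=-0.320000:
  k1 = f(1.000000, -0.320000) = 1.027796
  k2 = f(1.210000, -0.104163) = 0.566618
  k3 = f(1.210000, -0.201010) = 0.663466
  k4 = f(1.420000, -0.041344) = 0.238140
  p ← -0.320000 + (0.42/6)·(k1 + 2k2 + 2k3 + k4) = -0.059173
p(1.42) ≈ -0.0592

-0.0592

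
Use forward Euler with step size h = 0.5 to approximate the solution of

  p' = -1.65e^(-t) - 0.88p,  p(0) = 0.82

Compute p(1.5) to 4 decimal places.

-0.6984

Euler: p_{n+1} = p_n + h·f(t_n, p_n).
t=0.000000, p=0.820000: f=-2.371600 → p ← 0.820000 + 0.5·(-2.371600) = -0.365800
t=0.500000, p=-0.365800: f=-0.678872 → p ← -0.365800 + 0.5·(-0.678872) = -0.705236
t=1.000000, p=-0.705236: f=0.013606 → p ← -0.705236 + 0.5·0.013606 = -0.698433
p(1.5) ≈ -0.6984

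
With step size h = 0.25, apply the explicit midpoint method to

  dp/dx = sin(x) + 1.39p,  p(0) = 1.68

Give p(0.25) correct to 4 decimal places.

Midpoint: k1 = f(x_n, p_n); k2 = f(x_n + h/2, p_n + (h/2)·k1); p_{n+1} = p_n + h·k2.
x=0.000000, p=1.680000:
  k1 = f(0.000000, 1.680000) = 2.335200
  k2 = f(0.125000, 1.971900) = 2.865616
  p ← 1.680000 + 0.25·2.865616 = 2.396404
p(0.25) ≈ 2.3964

2.3964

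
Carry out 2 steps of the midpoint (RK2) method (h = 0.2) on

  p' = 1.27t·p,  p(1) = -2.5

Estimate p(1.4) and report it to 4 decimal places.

Midpoint: k1 = f(t_n, p_n); k2 = f(t_n + h/2, p_n + (h/2)·k1); p_{n+1} = p_n + h·k2.
t=1.000000, p=-2.500000:
  k1 = f(1.000000, -2.500000) = -3.175000
  k2 = f(1.100000, -2.817500) = -3.936048
  p ← -2.500000 + 0.2·(-3.936048) = -3.287210
t=1.200000, p=-3.287210:
  k1 = f(1.200000, -3.287210) = -5.009707
  k2 = f(1.300000, -3.788180) = -6.254286
  p ← -3.287210 + 0.2·(-6.254286) = -4.538067
p(1.4) ≈ -4.5381

-4.5381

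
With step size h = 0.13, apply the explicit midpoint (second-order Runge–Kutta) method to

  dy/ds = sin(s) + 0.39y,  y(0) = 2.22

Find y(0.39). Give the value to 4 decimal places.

Midpoint: k1 = f(s_n, y_n); k2 = f(s_n + h/2, y_n + (h/2)·k1); y_{n+1} = y_n + h·k2.
s=0.000000, y=2.220000:
  k1 = f(0.000000, 2.220000) = 0.865800
  k2 = f(0.065000, 2.276277) = 0.952702
  y ← 2.220000 + 0.13·0.952702 = 2.343851
s=0.130000, y=2.343851:
  k1 = f(0.130000, 2.343851) = 1.043736
  k2 = f(0.195000, 2.411694) = 1.134327
  y ← 2.343851 + 0.13·1.134327 = 2.491314
s=0.260000, y=2.491314:
  k1 = f(0.260000, 2.491314) = 1.228693
  k2 = f(0.325000, 2.571179) = 1.322069
  y ← 2.491314 + 0.13·1.322069 = 2.663183
y(0.39) ≈ 2.6632

2.6632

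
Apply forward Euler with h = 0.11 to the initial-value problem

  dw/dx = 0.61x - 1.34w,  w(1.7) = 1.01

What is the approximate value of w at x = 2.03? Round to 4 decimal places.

Euler: w_{n+1} = w_n + h·f(x_n, w_n).
x=1.700000, w=1.010000: f=-0.316400 → w ← 1.010000 + 0.11·(-0.316400) = 0.975196
x=1.810000, w=0.975196: f=-0.202663 → w ← 0.975196 + 0.11·(-0.202663) = 0.952903
x=1.920000, w=0.952903: f=-0.105690 → w ← 0.952903 + 0.11·(-0.105690) = 0.941277
w(2.03) ≈ 0.9413

0.9413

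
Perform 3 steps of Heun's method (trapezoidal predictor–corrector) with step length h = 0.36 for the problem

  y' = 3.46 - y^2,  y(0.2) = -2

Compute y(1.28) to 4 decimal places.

-15.6838

Heun: k1 = f(s_n, y_n); k2 = f(s_n + h, y_n + h·k1); y_{n+1} = y_n + (h/2)·(k1 + k2).
s=0.200000, y=-2.000000:
  k1 = f(0.200000, -2.000000) = -0.540000
  k2 = f(0.560000, -2.194400) = -1.355391
  y ← -2.000000 + (0.36/2)·(-0.540000 + (-1.355391)) = -2.341170
s=0.560000, y=-2.341170:
  k1 = f(0.560000, -2.341170) = -2.021079
  k2 = f(0.920000, -3.068759) = -5.957281
  y ← -2.341170 + (0.36/2)·(-2.021079 + (-5.957281)) = -3.777275
s=0.920000, y=-3.777275:
  k1 = f(0.920000, -3.777275) = -10.807809
  k2 = f(1.280000, -7.668086) = -55.339549
  y ← -3.777275 + (0.36/2)·(-10.807809 + (-55.339549)) = -15.683800
y(1.28) ≈ -15.6838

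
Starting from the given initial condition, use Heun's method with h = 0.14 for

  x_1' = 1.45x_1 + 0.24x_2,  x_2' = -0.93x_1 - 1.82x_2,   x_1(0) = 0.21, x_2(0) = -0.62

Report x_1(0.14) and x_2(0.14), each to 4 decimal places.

0.2362, -0.5074

Heun on (x_1,x_2): k1 = f(s_n, state_n); k2 = f(s_n + h, state_n + h·k1); state_{n+1} = state_n + (h/2)·(k1 + k2).
0.000000: (0.210000, -0.620000)
  k1 = (0.155700, 0.933100)
  predictor → (0.231798, -0.489366)
  k2 = (0.218659, 0.675074)
  → (0.236205, -0.507428)
(x_1(0.14), x_2(0.14)) ≈ (0.2362, -0.5074)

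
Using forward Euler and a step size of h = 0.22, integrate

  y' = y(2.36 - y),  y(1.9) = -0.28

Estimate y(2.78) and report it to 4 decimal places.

Euler: y_{n+1} = y_n + h·f(t_n, y_n).
t=1.900000, y=-0.280000: f=-0.739200 → y ← -0.280000 + 0.22·(-0.739200) = -0.442624
t=2.120000, y=-0.442624: f=-1.240509 → y ← -0.442624 + 0.22·(-1.240509) = -0.715536
t=2.340000, y=-0.715536: f=-2.200656 → y ← -0.715536 + 0.22·(-2.200656) = -1.199680
t=2.560000, y=-1.199680: f=-4.270478 → y ← -1.199680 + 0.22·(-4.270478) = -2.139186
y(2.78) ≈ -2.1392

-2.1392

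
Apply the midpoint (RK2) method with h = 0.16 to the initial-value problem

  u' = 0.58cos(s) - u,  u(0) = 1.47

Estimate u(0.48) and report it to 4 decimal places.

1.1226

Midpoint: k1 = f(s_n, u_n); k2 = f(s_n + h/2, u_n + (h/2)·k1); u_{n+1} = u_n + h·k2.
s=0.000000, u=1.470000:
  k1 = f(0.000000, 1.470000) = -0.890000
  k2 = f(0.080000, 1.398800) = -0.820655
  u ← 1.470000 + 0.16·(-0.820655) = 1.338695
s=0.160000, u=1.338695:
  k1 = f(0.160000, 1.338695) = -0.766103
  k2 = f(0.240000, 1.277407) = -0.714031
  u ← 1.338695 + 0.16·(-0.714031) = 1.224450
s=0.320000, u=1.224450:
  k1 = f(0.320000, 1.224450) = -0.673894
  k2 = f(0.400000, 1.170539) = -0.636323
  u ← 1.224450 + 0.16·(-0.636323) = 1.122639
u(0.48) ≈ 1.1226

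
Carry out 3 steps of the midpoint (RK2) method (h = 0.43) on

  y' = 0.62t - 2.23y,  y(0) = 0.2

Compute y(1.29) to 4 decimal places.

Midpoint: k1 = f(t_n, y_n); k2 = f(t_n + h/2, y_n + (h/2)·k1); y_{n+1} = y_n + h·k2.
t=0.000000, y=0.200000:
  k1 = f(0.000000, 0.200000) = -0.446000
  k2 = f(0.215000, 0.104110) = -0.098865
  y ← 0.200000 + 0.43·(-0.098865) = 0.157488
t=0.430000, y=0.157488:
  k1 = f(0.430000, 0.157488) = -0.084598
  k2 = f(0.645000, 0.139299) = 0.089262
  y ← 0.157488 + 0.43·0.089262 = 0.195871
t=0.860000, y=0.195871:
  k1 = f(0.860000, 0.195871) = 0.096408
  k2 = f(1.075000, 0.216599) = 0.183485
  y ← 0.195871 + 0.43·0.183485 = 0.274769
y(1.29) ≈ 0.2748

0.2748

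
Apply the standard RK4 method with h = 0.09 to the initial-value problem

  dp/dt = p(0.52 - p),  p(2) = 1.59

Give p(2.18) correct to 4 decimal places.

RK4: k1 = f(t_n, p_n); k2 = f(t_n + h/2, p_n + (h/2)·k1); k3 = f(t_n + h/2, p_n + (h/2)·k2); k4 = f(t_n + h, p_n + h·k3); p_{n+1} = p_n + (h/6)·(k1 + 2k2 + 2k3 + k4).
t=2.000000, p=1.590000:
  k1 = f(2.000000, 1.590000) = -1.701300
  k2 = f(2.045000, 1.513442) = -1.503516
  k3 = f(2.045000, 1.522342) = -1.525907
  k4 = f(2.090000, 1.452668) = -1.354858
  p ← 1.590000 + (0.09/6)·(k1 + 2k2 + 2k3 + k4) = 1.453275
t=2.090000, p=1.453275:
  k1 = f(2.090000, 1.453275) = -1.356305
  k2 = f(2.135000, 1.392241) = -1.214370
  k3 = f(2.135000, 1.398628) = -1.228874
  k4 = f(2.180000, 1.342676) = -1.104588
  p ← 1.453275 + (0.09/6)·(k1 + 2k2 + 2k3 + k4) = 1.343064
p(2.18) ≈ 1.3431

1.3431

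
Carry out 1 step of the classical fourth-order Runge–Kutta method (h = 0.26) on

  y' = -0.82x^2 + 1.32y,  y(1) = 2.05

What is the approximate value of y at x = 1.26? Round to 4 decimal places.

RK4: k1 = f(x_n, y_n); k2 = f(x_n + h/2, y_n + (h/2)·k1); k3 = f(x_n + h/2, y_n + (h/2)·k2); k4 = f(x_n + h, y_n + h·k3); y_{n+1} = y_n + (h/6)·(k1 + 2k2 + 2k3 + k4).
x=1.000000, y=2.050000:
  k1 = f(1.000000, 2.050000) = 1.886000
  k2 = f(1.130000, 2.295180) = 1.982580
  k3 = f(1.130000, 2.307735) = 1.999153
  k4 = f(1.260000, 2.569780) = 2.090277
  y ← 2.050000 + (0.26/6)·(k1 + 2k2 + 2k3 + k4) = 2.567389
y(1.26) ≈ 2.5674

2.5674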